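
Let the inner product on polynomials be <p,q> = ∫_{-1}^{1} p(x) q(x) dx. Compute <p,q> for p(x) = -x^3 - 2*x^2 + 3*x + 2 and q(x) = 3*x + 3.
<p,q> = 64/5

Expand the product: p(x)·q(x) = -3*x^4 - 9*x^3 + 3*x^2 + 15*x + 6.
∫_{-1}^{1} of each monomial x^k gives [2/(k+1) if k even, 0 if k odd]. Integrating term-by-term (or equivalently evaluating the antiderivative F(x) = -3*x^5/5 - 9*x^4/4 + x^3 + 15*x^2/2 + 6*x at the endpoints):
  F(1) − F(−1) = 233/20 − (-23/20) = 64/5.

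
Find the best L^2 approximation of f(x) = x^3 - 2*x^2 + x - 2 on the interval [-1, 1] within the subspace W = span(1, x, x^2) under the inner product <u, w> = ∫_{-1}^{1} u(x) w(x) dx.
g(x) = -2*x^2 + 8*x/5 - 2

The best approximation g ∈ W is the orthogonal projection of f onto W. Writing g = a_0 + a_1 x + a_2 x^2, the coefficients solve the normal equations G · a = b where
  G_{ij} = <φ_i, φ_j> and b_i = <f, φ_i>, with φ_0 = 1, φ_1 = x, φ_2 = x^2.
G =
  [2, 0, 2/3]
  [0, 2/3, 0]
  [2/3, 0, 2/5],
b = (-16/3, 16/15, -32/15).
Solving gives a_0 = -2, a_1 = 8/5, a_2 = -2, so
  g(x) = -2*x^2 + 8*x/5 - 2.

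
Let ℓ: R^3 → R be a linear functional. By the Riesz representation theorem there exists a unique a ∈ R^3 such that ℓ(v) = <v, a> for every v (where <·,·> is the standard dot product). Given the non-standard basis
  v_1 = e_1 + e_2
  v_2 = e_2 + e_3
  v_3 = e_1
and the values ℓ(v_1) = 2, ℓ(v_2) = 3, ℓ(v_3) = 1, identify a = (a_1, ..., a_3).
a = (1, 1, 2)

Write a = (a_1, ..., a_3) in the standard basis. For each basis vector v_i, ℓ(v_i) = <v_i, a> is a linear equation in the a_j's. Collect the n equations into a matrix system V a = ℓ, where row i of V is v_i (expressed in the standard basis). Since V is invertible (lower-triangular with 1s on the diagonal, up to permutation), solve by back-substitution:
  V =
[[1, 1, 0],
 [0, 1, 1],
 [1, 0, 0]]
  V a = (2, 3, 1)
Solving gives a = (1, 1, 2).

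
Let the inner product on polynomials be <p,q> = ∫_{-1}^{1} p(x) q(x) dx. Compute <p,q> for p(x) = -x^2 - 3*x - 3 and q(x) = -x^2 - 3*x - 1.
<p,q> = 226/15

Expand the product: p(x)·q(x) = x^4 + 6*x^3 + 13*x^2 + 12*x + 3.
∫_{-1}^{1} of each monomial x^k gives [2/(k+1) if k even, 0 if k odd]. Integrating term-by-term (or equivalently evaluating the antiderivative F(x) = x^5/5 + 3*x^4/2 + 13*x^3/3 + 6*x^2 + 3*x at the endpoints):
  F(1) − F(−1) = 451/30 − (-1/30) = 226/15.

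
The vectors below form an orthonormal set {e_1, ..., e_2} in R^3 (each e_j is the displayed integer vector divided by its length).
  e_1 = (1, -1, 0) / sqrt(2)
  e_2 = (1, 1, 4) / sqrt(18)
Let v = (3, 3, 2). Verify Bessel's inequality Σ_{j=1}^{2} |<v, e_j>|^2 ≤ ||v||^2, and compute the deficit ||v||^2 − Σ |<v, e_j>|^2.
Σ |<v, e_j>|^2 = 98/9; ||v||^2 = 22; deficit = 100/9

Write each e_j = u_j / sqrt(<u_j, u_j>) where u_j is the displayed integer vector. Then <v, e_j> = <v, u_j> / sqrt(<u_j, u_j>), so |<v, e_j>|^2 = <v, u_j>^2 / <u_j, u_j>.
Coefficients: <v, e_1> = 0/sqrt(2), <v, e_2> = 14/sqrt(18).
Square and sum: Σ |<v, e_j>|^2 = 98/9.
Compute ||v||^2 = v·v = 22.
Deficit = 22 − 98/9 = 100/9 ≥ 0, confirming Bessel's inequality. (The deficit equals ||v − Σ <v,e_j> e_j||^2, the squared distance from v to span{e_j}.)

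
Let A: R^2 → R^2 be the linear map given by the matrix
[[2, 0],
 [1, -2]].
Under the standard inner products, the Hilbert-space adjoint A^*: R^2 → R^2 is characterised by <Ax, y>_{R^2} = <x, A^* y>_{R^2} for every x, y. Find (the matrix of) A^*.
A^* = A^T =
[[2, 1],
 [0, -2]]

For real matrices with standard dot products, the defining identity <Ax, y> = <x, A^* y> gives (Ax)^T y = x^T (A^*) y, i.e. x^T A^T y = x^T (A^*) y. Since this holds for all x, y, we must have A^* = A^T. Therefore
A^* =
[[2, 1],
 [0, -2]].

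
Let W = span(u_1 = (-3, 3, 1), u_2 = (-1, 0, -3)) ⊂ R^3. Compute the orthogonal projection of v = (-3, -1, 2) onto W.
proj_W(v) = (-183/190, 24/19, 251/190)

Set up U = [u_1 | ... | u_2] ∈ R^(3×2). The projector onto W = col(U) is P = U (U^T U)^(-1) U^T.
Compute U^T U =
  [19, 0]
  [0, 10],
and U^T v = (8, -3).
Solve U^T U · c = U^T v for the coefficients: c = (8/19, -3/10). The projection is proj_W(v) = U c.
Check: (v - proj_W(v)) · u_1 = 0  (should be 0).
Check: (v - proj_W(v)) · u_2 = 0  (should be 0).
Result: proj_W(v) = (-183/190, 24/19, 251/190).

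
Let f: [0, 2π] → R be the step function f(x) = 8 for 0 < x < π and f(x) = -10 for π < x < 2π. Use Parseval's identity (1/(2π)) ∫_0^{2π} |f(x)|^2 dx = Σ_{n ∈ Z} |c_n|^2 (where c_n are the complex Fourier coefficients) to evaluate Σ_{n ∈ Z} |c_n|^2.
Σ |c_n|^2 = 82

Parseval equates the L^2 energy of f (normalised by 1/(2π)) with the ℓ^2 sum of its Fourier coefficients: (1/(2π)) ∫_0^{2π} |f|^2 = Σ |c_n|^2.
Compute the left side: (1/(2π)) [∫_0^π 8^2 dx + ∫_π^{2π} (-10)^2 dx] = (1/(2π)) · (64π + 100π) = (64 + 100)/2 = 82.
So Σ_{n ∈ Z} |c_n|^2 = 82.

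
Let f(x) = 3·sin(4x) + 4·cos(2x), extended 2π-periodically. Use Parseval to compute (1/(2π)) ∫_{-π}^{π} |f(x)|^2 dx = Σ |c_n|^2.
Σ |c_n|^2 = 25/2

Expand |f|^2 and use orthogonality of {sin(nx), cos(mx)} on [-π, π]:
  ∫_{-π}^{π} sin(nx)^2 dx = π, ∫ cos(mx)^2 dx = π, and cross terms integrate to 0.
So ∫_{-π}^{π} f(x)^2 dx = 3^2 · π + 4^2 · π = (9 + 16)π.
Divide by 2π: (9 + 16)/2 = 25/2.
By Parseval, this equals Σ |c_n|^2.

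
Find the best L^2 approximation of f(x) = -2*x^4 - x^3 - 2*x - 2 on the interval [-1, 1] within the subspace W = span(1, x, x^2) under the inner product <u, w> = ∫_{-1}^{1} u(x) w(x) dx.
g(x) = -12*x^2/7 - 13*x/5 - 64/35

The best approximation g ∈ W is the orthogonal projection of f onto W. Writing g = a_0 + a_1 x + a_2 x^2, the coefficients solve the normal equations G · a = b where
  G_{ij} = <φ_i, φ_j> and b_i = <f, φ_i>, with φ_0 = 1, φ_1 = x, φ_2 = x^2.
G =
  [2, 0, 2/3]
  [0, 2/3, 0]
  [2/3, 0, 2/5],
b = (-24/5, -26/15, -40/21).
Solving gives a_0 = -64/35, a_1 = -13/5, a_2 = -12/7, so
  g(x) = -12*x^2/7 - 13*x/5 - 64/35.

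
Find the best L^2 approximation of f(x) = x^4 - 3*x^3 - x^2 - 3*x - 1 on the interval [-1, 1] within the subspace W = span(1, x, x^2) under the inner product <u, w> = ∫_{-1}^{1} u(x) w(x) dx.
g(x) = -x^2/7 - 24*x/5 - 38/35

The best approximation g ∈ W is the orthogonal projection of f onto W. Writing g = a_0 + a_1 x + a_2 x^2, the coefficients solve the normal equations G · a = b where
  G_{ij} = <φ_i, φ_j> and b_i = <f, φ_i>, with φ_0 = 1, φ_1 = x, φ_2 = x^2.
G =
  [2, 0, 2/3]
  [0, 2/3, 0]
  [2/3, 0, 2/5],
b = (-34/15, -16/5, -82/105).
Solving gives a_0 = -38/35, a_1 = -24/5, a_2 = -1/7, so
  g(x) = -x^2/7 - 24*x/5 - 38/35.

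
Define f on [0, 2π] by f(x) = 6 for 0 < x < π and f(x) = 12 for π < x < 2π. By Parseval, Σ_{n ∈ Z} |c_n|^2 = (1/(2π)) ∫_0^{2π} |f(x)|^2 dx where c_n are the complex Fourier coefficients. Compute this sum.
Σ |c_n|^2 = 90

Parseval equates the L^2 energy of f (normalised by 1/(2π)) with the ℓ^2 sum of its Fourier coefficients: (1/(2π)) ∫_0^{2π} |f|^2 = Σ |c_n|^2.
Compute the left side: (1/(2π)) [∫_0^π 6^2 dx + ∫_π^{2π} 12^2 dx] = (1/(2π)) · (36π + 144π) = (36 + 144)/2 = 90.
So Σ_{n ∈ Z} |c_n|^2 = 90.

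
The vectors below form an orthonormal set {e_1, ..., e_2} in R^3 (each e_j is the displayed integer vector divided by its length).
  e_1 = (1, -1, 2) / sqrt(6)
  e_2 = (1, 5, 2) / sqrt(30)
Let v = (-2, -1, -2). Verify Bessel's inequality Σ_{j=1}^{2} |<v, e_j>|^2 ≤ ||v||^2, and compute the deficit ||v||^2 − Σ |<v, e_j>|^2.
Σ |<v, e_j>|^2 = 41/5; ||v||^2 = 9; deficit = 4/5

Write each e_j = u_j / sqrt(<u_j, u_j>) where u_j is the displayed integer vector. Then <v, e_j> = <v, u_j> / sqrt(<u_j, u_j>), so |<v, e_j>|^2 = <v, u_j>^2 / <u_j, u_j>.
Coefficients: <v, e_1> = -5/sqrt(6), <v, e_2> = -11/sqrt(30).
Square and sum: Σ |<v, e_j>|^2 = 41/5.
Compute ||v||^2 = v·v = 9.
Deficit = 9 − 41/5 = 4/5 ≥ 0, confirming Bessel's inequality. (The deficit equals ||v − Σ <v,e_j> e_j||^2, the squared distance from v to span{e_j}.)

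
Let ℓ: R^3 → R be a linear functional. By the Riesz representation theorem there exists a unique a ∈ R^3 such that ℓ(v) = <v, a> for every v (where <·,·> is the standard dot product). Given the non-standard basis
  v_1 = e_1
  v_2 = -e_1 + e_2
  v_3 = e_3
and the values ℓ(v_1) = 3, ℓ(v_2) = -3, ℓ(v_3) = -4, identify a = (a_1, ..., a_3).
a = (3, 0, -4)

Write a = (a_1, ..., a_3) in the standard basis. For each basis vector v_i, ℓ(v_i) = <v_i, a> is a linear equation in the a_j's. Collect the n equations into a matrix system V a = ℓ, where row i of V is v_i (expressed in the standard basis). Since V is invertible (lower-triangular with 1s on the diagonal, up to permutation), solve by back-substitution:
  V =
[[1, 0, 0],
 [-1, 1, 0],
 [0, 0, 1]]
  V a = (3, -3, -4)
Solving gives a = (3, 0, -4).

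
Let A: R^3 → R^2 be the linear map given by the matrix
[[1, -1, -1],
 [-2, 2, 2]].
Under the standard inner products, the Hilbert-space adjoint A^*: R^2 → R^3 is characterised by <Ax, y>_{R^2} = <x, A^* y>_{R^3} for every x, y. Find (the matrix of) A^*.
A^* = A^T =
[[1, -2],
 [-1, 2],
 [-1, 2]]

For real matrices with standard dot products, the defining identity <Ax, y> = <x, A^* y> gives (Ax)^T y = x^T (A^*) y, i.e. x^T A^T y = x^T (A^*) y. Since this holds for all x, y, we must have A^* = A^T. Therefore
A^* =
[[1, -2],
 [-1, 2],
 [-1, 2]].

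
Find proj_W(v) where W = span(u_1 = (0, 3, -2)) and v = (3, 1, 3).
proj_W(v) = (0, -9/13, 6/13)

Set up U = [u_1 | ... | u_1] ∈ R^(3×1). The projector onto W = col(U) is P = U (U^T U)^(-1) U^T.
Compute U^T U =
  [13],
and U^T v = (-3).
Solve U^T U · c = U^T v for the coefficients: c = (-3/13). The projection is proj_W(v) = U c.
Check: (v - proj_W(v)) · u_1 = 0  (should be 0).
Result: proj_W(v) = (0, -9/13, 6/13).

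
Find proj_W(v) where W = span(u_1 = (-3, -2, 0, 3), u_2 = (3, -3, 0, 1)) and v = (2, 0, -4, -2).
proj_W(v) = (474/209, 96/209, 0, -298/209)

Set up U = [u_1 | ... | u_2] ∈ R^(4×2). The projector onto W = col(U) is P = U (U^T U)^(-1) U^T.
Compute U^T U =
  [22, 0]
  [0, 19],
and U^T v = (-12, 4).
Solve U^T U · c = U^T v for the coefficients: c = (-6/11, 4/19). The projection is proj_W(v) = U c.
Check: (v - proj_W(v)) · u_1 = 0  (should be 0).
Check: (v - proj_W(v)) · u_2 = 0  (should be 0).
Result: proj_W(v) = (474/209, 96/209, 0, -298/209).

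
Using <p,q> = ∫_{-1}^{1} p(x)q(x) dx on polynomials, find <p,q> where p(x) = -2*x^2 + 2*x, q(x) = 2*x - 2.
<p,q> = 16/3

Expand the product: p(x)·q(x) = -4*x^3 + 8*x^2 - 4*x.
∫_{-1}^{1} of each monomial x^k gives [2/(k+1) if k even, 0 if k odd]. Integrating term-by-term (or equivalently evaluating the antiderivative F(x) = -x^4 + 8*x^3/3 - 2*x^2 at the endpoints):
  F(1) − F(−1) = -1/3 − (-17/3) = 16/3.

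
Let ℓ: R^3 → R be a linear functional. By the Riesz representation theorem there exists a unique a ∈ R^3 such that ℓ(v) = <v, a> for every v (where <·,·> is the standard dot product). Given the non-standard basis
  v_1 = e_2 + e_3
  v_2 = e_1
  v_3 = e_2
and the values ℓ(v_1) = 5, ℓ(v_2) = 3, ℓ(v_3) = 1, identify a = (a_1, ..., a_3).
a = (3, 1, 4)

Write a = (a_1, ..., a_3) in the standard basis. For each basis vector v_i, ℓ(v_i) = <v_i, a> is a linear equation in the a_j's. Collect the n equations into a matrix system V a = ℓ, where row i of V is v_i (expressed in the standard basis). Since V is invertible (lower-triangular with 1s on the diagonal, up to permutation), solve by back-substitution:
  V =
[[0, 1, 1],
 [1, 0, 0],
 [0, 1, 0]]
  V a = (5, 3, 1)
Solving gives a = (3, 1, 4).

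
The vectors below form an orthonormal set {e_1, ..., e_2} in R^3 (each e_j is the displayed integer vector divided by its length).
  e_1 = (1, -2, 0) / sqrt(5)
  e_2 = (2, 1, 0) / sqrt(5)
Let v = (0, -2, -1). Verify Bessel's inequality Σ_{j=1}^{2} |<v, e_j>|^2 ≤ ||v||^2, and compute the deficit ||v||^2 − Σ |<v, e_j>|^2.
Σ |<v, e_j>|^2 = 4; ||v||^2 = 5; deficit = 1

Write each e_j = u_j / sqrt(<u_j, u_j>) where u_j is the displayed integer vector. Then <v, e_j> = <v, u_j> / sqrt(<u_j, u_j>), so |<v, e_j>|^2 = <v, u_j>^2 / <u_j, u_j>.
Coefficients: <v, e_1> = 4/sqrt(5), <v, e_2> = -2/sqrt(5).
Square and sum: Σ |<v, e_j>|^2 = 4.
Compute ||v||^2 = v·v = 5.
Deficit = 5 − 4 = 1 ≥ 0, confirming Bessel's inequality. (The deficit equals ||v − Σ <v,e_j> e_j||^2, the squared distance from v to span{e_j}.)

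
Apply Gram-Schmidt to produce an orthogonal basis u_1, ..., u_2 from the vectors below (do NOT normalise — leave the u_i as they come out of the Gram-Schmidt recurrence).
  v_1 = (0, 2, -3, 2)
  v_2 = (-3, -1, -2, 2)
Orthogonal basis:
  u_1 = (0, 2, -3, 2)
  u_2 = (-3, -33/17, -10/17, 18/17)

Apply the Gram-Schmidt recurrence
  u_1 = v_1
  u_i = v_i − Σ_{j<i} ((v_i · u_j) / (u_j · u_j)) · u_j.

Step by step this gives:
  u_1 = (0, 2, -3, 2)
  u_2 = (-3, -33/17, -10/17, 18/17)

Orthogonality check:
  u_2 · u_1 = 0 (should be 0)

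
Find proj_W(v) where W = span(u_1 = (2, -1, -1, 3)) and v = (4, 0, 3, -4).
proj_W(v) = (-14/15, 7/15, 7/15, -7/5)

Set up U = [u_1 | ... | u_1] ∈ R^(4×1). The projector onto W = col(U) is P = U (U^T U)^(-1) U^T.
Compute U^T U =
  [15],
and U^T v = (-7).
Solve U^T U · c = U^T v for the coefficients: c = (-7/15). The projection is proj_W(v) = U c.
Check: (v - proj_W(v)) · u_1 = 0  (should be 0).
Result: proj_W(v) = (-14/15, 7/15, 7/15, -7/5).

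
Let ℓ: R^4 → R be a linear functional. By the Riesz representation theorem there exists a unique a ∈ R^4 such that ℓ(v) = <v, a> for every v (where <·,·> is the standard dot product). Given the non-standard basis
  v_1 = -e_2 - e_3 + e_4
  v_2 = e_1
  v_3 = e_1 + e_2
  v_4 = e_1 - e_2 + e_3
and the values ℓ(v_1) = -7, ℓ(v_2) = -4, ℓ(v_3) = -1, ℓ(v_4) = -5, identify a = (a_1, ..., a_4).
a = (-4, 3, 2, -2)

Write a = (a_1, ..., a_4) in the standard basis. For each basis vector v_i, ℓ(v_i) = <v_i, a> is a linear equation in the a_j's. Collect the n equations into a matrix system V a = ℓ, where row i of V is v_i (expressed in the standard basis). Since V is invertible (lower-triangular with 1s on the diagonal, up to permutation), solve by back-substitution:
  V =
[[0, -1, -1, 1],
 [1, 0, 0, 0],
 [1, 1, 0, 0],
 [1, -1, 1, 0]]
  V a = (-7, -4, -1, -5)
Solving gives a = (-4, 3, 2, -2).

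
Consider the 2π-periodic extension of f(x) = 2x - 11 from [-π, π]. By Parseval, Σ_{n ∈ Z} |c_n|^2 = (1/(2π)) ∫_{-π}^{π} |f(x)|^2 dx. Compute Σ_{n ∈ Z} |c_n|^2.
Σ |c_n|^2 = 4π^2/3 + 121

Expand and integrate term by term over [-π, π]:
  ∫ (2x)^2 dx = 4·(2π^3/3); ∫ 2·2·(-11)·x dx = 0 (odd integrand); ∫ (-11)^2 dx = 121·2π.
So (1/(2π)) ∫_{-π}^{π} (2x - 11)^2 dx = 4π^2/3 + 121 = 4π^2/3 + 121.
Parseval ⇒ Σ |c_n|^2 = 4π^2/3 + 121.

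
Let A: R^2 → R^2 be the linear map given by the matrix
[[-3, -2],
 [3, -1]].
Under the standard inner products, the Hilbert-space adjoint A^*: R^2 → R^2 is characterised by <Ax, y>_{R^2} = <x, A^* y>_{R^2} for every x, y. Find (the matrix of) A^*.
A^* = A^T =
[[-3, 3],
 [-2, -1]]

For real matrices with standard dot products, the defining identity <Ax, y> = <x, A^* y> gives (Ax)^T y = x^T (A^*) y, i.e. x^T A^T y = x^T (A^*) y. Since this holds for all x, y, we must have A^* = A^T. Therefore
A^* =
[[-3, 3],
 [-2, -1]].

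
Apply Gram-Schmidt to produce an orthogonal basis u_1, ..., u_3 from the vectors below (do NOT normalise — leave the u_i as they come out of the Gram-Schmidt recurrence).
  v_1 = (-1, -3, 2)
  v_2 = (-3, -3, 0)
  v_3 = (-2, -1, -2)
Orthogonal basis:
  u_1 = (-1, -3, 2)
  u_2 = (-15/7, -3/7, -12/7)
  u_3 = (1/3, -1/3, -1/3)

Apply the Gram-Schmidt recurrence
  u_1 = v_1
  u_i = v_i − Σ_{j<i} ((v_i · u_j) / (u_j · u_j)) · u_j.

Step by step this gives:
  u_1 = (-1, -3, 2)
  u_2 = (-15/7, -3/7, -12/7)
  u_3 = (1/3, -1/3, -1/3)

Orthogonality check:
  u_2 · u_1 = 0 (should be 0)
  u_3 · u_1 = 0 (should be 0)
  u_3 · u_2 = 0 (should be 0)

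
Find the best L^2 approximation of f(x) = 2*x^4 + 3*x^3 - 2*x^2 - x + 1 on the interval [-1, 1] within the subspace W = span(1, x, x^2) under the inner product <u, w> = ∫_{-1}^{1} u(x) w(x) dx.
g(x) = -2*x^2/7 + 4*x/5 + 29/35

The best approximation g ∈ W is the orthogonal projection of f onto W. Writing g = a_0 + a_1 x + a_2 x^2, the coefficients solve the normal equations G · a = b where
  G_{ij} = <φ_i, φ_j> and b_i = <f, φ_i>, with φ_0 = 1, φ_1 = x, φ_2 = x^2.
G =
  [2, 0, 2/3]
  [0, 2/3, 0]
  [2/3, 0, 2/5],
b = (22/15, 8/15, 46/105).
Solving gives a_0 = 29/35, a_1 = 4/5, a_2 = -2/7, so
  g(x) = -2*x^2/7 + 4*x/5 + 29/35.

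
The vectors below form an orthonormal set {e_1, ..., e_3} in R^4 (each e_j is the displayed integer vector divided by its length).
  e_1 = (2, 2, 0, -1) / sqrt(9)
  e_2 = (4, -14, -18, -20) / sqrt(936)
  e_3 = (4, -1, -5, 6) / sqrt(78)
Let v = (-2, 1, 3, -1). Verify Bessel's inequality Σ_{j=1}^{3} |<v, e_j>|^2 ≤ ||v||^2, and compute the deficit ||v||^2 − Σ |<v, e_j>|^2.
Σ |<v, e_j>|^2 = 15; ||v||^2 = 15; deficit = 0

Write each e_j = u_j / sqrt(<u_j, u_j>) where u_j is the displayed integer vector. Then <v, e_j> = <v, u_j> / sqrt(<u_j, u_j>), so |<v, e_j>|^2 = <v, u_j>^2 / <u_j, u_j>.
Coefficients: <v, e_1> = -1/sqrt(9), <v, e_2> = -56/sqrt(936), <v, e_3> = -30/sqrt(78).
Square and sum: Σ |<v, e_j>|^2 = 15.
Compute ||v||^2 = v·v = 15.
Deficit = 15 − 15 = 0 ≥ 0, confirming Bessel's inequality. (The deficit equals ||v − Σ <v,e_j> e_j||^2, the squared distance from v to span{e_j}.)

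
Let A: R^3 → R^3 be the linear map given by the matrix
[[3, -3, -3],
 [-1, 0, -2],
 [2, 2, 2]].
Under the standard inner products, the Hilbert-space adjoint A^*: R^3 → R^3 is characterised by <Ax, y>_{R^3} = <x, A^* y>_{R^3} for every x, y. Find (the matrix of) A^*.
A^* = A^T =
[[3, -1, 2],
 [-3, 0, 2],
 [-3, -2, 2]]

For real matrices with standard dot products, the defining identity <Ax, y> = <x, A^* y> gives (Ax)^T y = x^T (A^*) y, i.e. x^T A^T y = x^T (A^*) y. Since this holds for all x, y, we must have A^* = A^T. Therefore
A^* =
[[3, -1, 2],
 [-3, 0, 2],
 [-3, -2, 2]].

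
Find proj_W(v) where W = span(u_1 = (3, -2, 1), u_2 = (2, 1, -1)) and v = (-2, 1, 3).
proj_W(v) = (-58/25, -3/5, 19/25)

Set up U = [u_1 | ... | u_2] ∈ R^(3×2). The projector onto W = col(U) is P = U (U^T U)^(-1) U^T.
Compute U^T U =
  [14, 3]
  [3, 6],
and U^T v = (-5, -6).
Solve U^T U · c = U^T v for the coefficients: c = (-4/25, -23/25). The projection is proj_W(v) = U c.
Check: (v - proj_W(v)) · u_1 = 0  (should be 0).
Check: (v - proj_W(v)) · u_2 = 0  (should be 0).
Result: proj_W(v) = (-58/25, -3/5, 19/25).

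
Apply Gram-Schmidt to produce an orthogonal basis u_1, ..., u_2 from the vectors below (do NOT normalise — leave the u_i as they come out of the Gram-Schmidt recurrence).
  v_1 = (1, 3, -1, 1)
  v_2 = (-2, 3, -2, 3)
Orthogonal basis:
  u_1 = (1, 3, -1, 1)
  u_2 = (-3, 0, -1, 2)

Apply the Gram-Schmidt recurrence
  u_1 = v_1
  u_i = v_i − Σ_{j<i} ((v_i · u_j) / (u_j · u_j)) · u_j.

Step by step this gives:
  u_1 = (1, 3, -1, 1)
  u_2 = (-3, 0, -1, 2)

Orthogonality check:
  u_2 · u_1 = 0 (should be 0)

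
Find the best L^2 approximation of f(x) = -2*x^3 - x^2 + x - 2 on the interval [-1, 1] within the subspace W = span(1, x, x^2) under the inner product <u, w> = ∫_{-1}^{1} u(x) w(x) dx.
g(x) = -x^2 - x/5 - 2

The best approximation g ∈ W is the orthogonal projection of f onto W. Writing g = a_0 + a_1 x + a_2 x^2, the coefficients solve the normal equations G · a = b where
  G_{ij} = <φ_i, φ_j> and b_i = <f, φ_i>, with φ_0 = 1, φ_1 = x, φ_2 = x^2.
G =
  [2, 0, 2/3]
  [0, 2/3, 0]
  [2/3, 0, 2/5],
b = (-14/3, -2/15, -26/15).
Solving gives a_0 = -2, a_1 = -1/5, a_2 = -1, so
  g(x) = -x^2 - x/5 - 2.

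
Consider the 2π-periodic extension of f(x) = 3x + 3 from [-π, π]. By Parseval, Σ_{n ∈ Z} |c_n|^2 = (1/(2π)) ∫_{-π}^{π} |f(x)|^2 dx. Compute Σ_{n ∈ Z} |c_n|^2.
Σ |c_n|^2 = 3π^2 + 9

Expand and integrate term by term over [-π, π]:
  ∫ (3x)^2 dx = 9·(2π^3/3); ∫ 2·3·(3)·x dx = 0 (odd integrand); ∫ 3^2 dx = 9·2π.
So (1/(2π)) ∫_{-π}^{π} (3x + 3)^2 dx = 9π^2/3 + 9 = 3π^2 + 9.
Parseval ⇒ Σ |c_n|^2 = 3π^2 + 9.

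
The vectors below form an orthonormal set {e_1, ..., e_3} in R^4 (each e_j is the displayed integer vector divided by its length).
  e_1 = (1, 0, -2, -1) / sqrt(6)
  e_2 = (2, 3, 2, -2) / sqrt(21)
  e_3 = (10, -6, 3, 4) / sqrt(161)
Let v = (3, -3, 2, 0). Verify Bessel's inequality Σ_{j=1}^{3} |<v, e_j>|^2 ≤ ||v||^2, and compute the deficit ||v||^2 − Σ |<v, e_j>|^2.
Σ |<v, e_j>|^2 = 843/46; ||v||^2 = 22; deficit = 169/46

Write each e_j = u_j / sqrt(<u_j, u_j>) where u_j is the displayed integer vector. Then <v, e_j> = <v, u_j> / sqrt(<u_j, u_j>), so |<v, e_j>|^2 = <v, u_j>^2 / <u_j, u_j>.
Coefficients: <v, e_1> = -1/sqrt(6), <v, e_2> = 1/sqrt(21), <v, e_3> = 54/sqrt(161).
Square and sum: Σ |<v, e_j>|^2 = 843/46.
Compute ||v||^2 = v·v = 22.
Deficit = 22 − 843/46 = 169/46 ≥ 0, confirming Bessel's inequality. (The deficit equals ||v − Σ <v,e_j> e_j||^2, the squared distance from v to span{e_j}.)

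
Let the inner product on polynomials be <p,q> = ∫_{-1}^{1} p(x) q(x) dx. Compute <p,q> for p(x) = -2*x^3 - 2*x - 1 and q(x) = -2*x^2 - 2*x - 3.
<p,q> = 58/5

Expand the product: p(x)·q(x) = 4*x^5 + 4*x^4 + 10*x^3 + 6*x^2 + 8*x + 3.
∫_{-1}^{1} of each monomial x^k gives [2/(k+1) if k even, 0 if k odd]. Integrating term-by-term (or equivalently evaluating the antiderivative F(x) = 2*x^6/3 + 4*x^5/5 + 5*x^4/2 + 2*x^3 + 4*x^2 + 3*x at the endpoints):
  F(1) − F(−1) = 389/30 − (41/30) = 58/5.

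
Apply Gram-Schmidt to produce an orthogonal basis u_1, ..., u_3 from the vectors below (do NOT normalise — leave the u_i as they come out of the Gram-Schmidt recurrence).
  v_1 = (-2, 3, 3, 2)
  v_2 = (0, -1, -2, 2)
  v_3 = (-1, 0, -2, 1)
Orthogonal basis:
  u_1 = (-2, 3, 3, 2)
  u_2 = (-5/13, -11/26, -37/26, 31/13)
  u_3 = (-185/209, 10/19, -162/209, -107/209)

Apply the Gram-Schmidt recurrence
  u_1 = v_1
  u_i = v_i − Σ_{j<i} ((v_i · u_j) / (u_j · u_j)) · u_j.

Step by step this gives:
  u_1 = (-2, 3, 3, 2)
  u_2 = (-5/13, -11/26, -37/26, 31/13)
  u_3 = (-185/209, 10/19, -162/209, -107/209)

Orthogonality check:
  u_2 · u_1 = 0 (should be 0)
  u_3 · u_1 = 0 (should be 0)
  u_3 · u_2 = 0 (should be 0)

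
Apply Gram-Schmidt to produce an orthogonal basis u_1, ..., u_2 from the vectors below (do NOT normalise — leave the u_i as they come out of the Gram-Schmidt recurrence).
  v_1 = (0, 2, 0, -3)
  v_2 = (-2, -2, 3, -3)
Orthogonal basis:
  u_1 = (0, 2, 0, -3)
  u_2 = (-2, -36/13, 3, -24/13)

Apply the Gram-Schmidt recurrence
  u_1 = v_1
  u_i = v_i − Σ_{j<i} ((v_i · u_j) / (u_j · u_j)) · u_j.

Step by step this gives:
  u_1 = (0, 2, 0, -3)
  u_2 = (-2, -36/13, 3, -24/13)

Orthogonality check:
  u_2 · u_1 = 0 (should be 0)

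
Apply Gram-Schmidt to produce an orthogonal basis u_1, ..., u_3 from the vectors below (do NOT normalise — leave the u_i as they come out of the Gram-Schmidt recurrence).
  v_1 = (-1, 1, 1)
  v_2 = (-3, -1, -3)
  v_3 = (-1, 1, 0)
Orthogonal basis:
  u_1 = (-1, 1, 1)
  u_2 = (-10/3, -2/3, -8/3)
  u_3 = (1/7, 3/7, -2/7)

Apply the Gram-Schmidt recurrence
  u_1 = v_1
  u_i = v_i − Σ_{j<i} ((v_i · u_j) / (u_j · u_j)) · u_j.

Step by step this gives:
  u_1 = (-1, 1, 1)
  u_2 = (-10/3, -2/3, -8/3)
  u_3 = (1/7, 3/7, -2/7)

Orthogonality check:
  u_2 · u_1 = 0 (should be 0)
  u_3 · u_1 = 0 (should be 0)
  u_3 · u_2 = 0 (should be 0)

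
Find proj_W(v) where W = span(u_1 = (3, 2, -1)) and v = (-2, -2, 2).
proj_W(v) = (-18/7, -12/7, 6/7)

Set up U = [u_1 | ... | u_1] ∈ R^(3×1). The projector onto W = col(U) is P = U (U^T U)^(-1) U^T.
Compute U^T U =
  [14],
and U^T v = (-12).
Solve U^T U · c = U^T v for the coefficients: c = (-6/7). The projection is proj_W(v) = U c.
Check: (v - proj_W(v)) · u_1 = 0  (should be 0).
Result: proj_W(v) = (-18/7, -12/7, 6/7).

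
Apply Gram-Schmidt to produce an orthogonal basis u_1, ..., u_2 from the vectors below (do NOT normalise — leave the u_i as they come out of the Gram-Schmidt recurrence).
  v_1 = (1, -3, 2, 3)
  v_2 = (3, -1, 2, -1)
Orthogonal basis:
  u_1 = (1, -3, 2, 3)
  u_2 = (62/23, -2/23, 32/23, -44/23)

Apply the Gram-Schmidt recurrence
  u_1 = v_1
  u_i = v_i − Σ_{j<i} ((v_i · u_j) / (u_j · u_j)) · u_j.

Step by step this gives:
  u_1 = (1, -3, 2, 3)
  u_2 = (62/23, -2/23, 32/23, -44/23)

Orthogonality check:
  u_2 · u_1 = 0 (should be 0)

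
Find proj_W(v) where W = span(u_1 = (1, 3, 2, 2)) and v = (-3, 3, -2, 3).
proj_W(v) = (4/9, 4/3, 8/9, 8/9)

Set up U = [u_1 | ... | u_1] ∈ R^(4×1). The projector onto W = col(U) is P = U (U^T U)^(-1) U^T.
Compute U^T U =
  [18],
and U^T v = (8).
Solve U^T U · c = U^T v for the coefficients: c = (4/9). The projection is proj_W(v) = U c.
Check: (v - proj_W(v)) · u_1 = 0  (should be 0).
Result: proj_W(v) = (4/9, 4/3, 8/9, 8/9).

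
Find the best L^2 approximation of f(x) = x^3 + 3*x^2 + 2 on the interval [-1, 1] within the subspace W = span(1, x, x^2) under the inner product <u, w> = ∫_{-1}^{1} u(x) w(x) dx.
g(x) = 3*x^2 + 3*x/5 + 2

The best approximation g ∈ W is the orthogonal projection of f onto W. Writing g = a_0 + a_1 x + a_2 x^2, the coefficients solve the normal equations G · a = b where
  G_{ij} = <φ_i, φ_j> and b_i = <f, φ_i>, with φ_0 = 1, φ_1 = x, φ_2 = x^2.
G =
  [2, 0, 2/3]
  [0, 2/3, 0]
  [2/3, 0, 2/5],
b = (6, 2/5, 38/15).
Solving gives a_0 = 2, a_1 = 3/5, a_2 = 3, so
  g(x) = 3*x^2 + 3*x/5 + 2.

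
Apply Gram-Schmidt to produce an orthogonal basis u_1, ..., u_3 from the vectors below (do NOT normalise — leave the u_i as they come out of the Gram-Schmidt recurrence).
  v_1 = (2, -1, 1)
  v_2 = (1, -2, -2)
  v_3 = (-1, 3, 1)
Orthogonal basis:
  u_1 = (2, -1, 1)
  u_2 = (1/3, -5/3, -7/3)
  u_3 = (16/25, 4/5, -12/25)

Apply the Gram-Schmidt recurrence
  u_1 = v_1
  u_i = v_i − Σ_{j<i} ((v_i · u_j) / (u_j · u_j)) · u_j.

Step by step this gives:
  u_1 = (2, -1, 1)
  u_2 = (1/3, -5/3, -7/3)
  u_3 = (16/25, 4/5, -12/25)

Orthogonality check:
  u_2 · u_1 = 0 (should be 0)
  u_3 · u_1 = 0 (should be 0)
  u_3 · u_2 = 0 (should be 0)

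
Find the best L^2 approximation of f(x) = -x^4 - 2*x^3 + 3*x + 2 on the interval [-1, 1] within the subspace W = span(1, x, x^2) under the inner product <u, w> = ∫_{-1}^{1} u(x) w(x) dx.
g(x) = -6*x^2/7 + 9*x/5 + 73/35

The best approximation g ∈ W is the orthogonal projection of f onto W. Writing g = a_0 + a_1 x + a_2 x^2, the coefficients solve the normal equations G · a = b where
  G_{ij} = <φ_i, φ_j> and b_i = <f, φ_i>, with φ_0 = 1, φ_1 = x, φ_2 = x^2.
G =
  [2, 0, 2/3]
  [0, 2/3, 0]
  [2/3, 0, 2/5],
b = (18/5, 6/5, 22/21).
Solving gives a_0 = 73/35, a_1 = 9/5, a_2 = -6/7, so
  g(x) = -6*x^2/7 + 9*x/5 + 73/35.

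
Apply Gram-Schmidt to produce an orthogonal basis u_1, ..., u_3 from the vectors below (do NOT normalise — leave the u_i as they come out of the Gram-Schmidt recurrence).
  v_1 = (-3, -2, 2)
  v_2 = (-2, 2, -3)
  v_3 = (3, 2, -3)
Orthogonal basis:
  u_1 = (-3, -2, 2)
  u_2 = (-46/17, 26/17, -43/17)
  u_3 = (20/273, -10/21, -100/273)

Apply the Gram-Schmidt recurrence
  u_1 = v_1
  u_i = v_i − Σ_{j<i} ((v_i · u_j) / (u_j · u_j)) · u_j.

Step by step this gives:
  u_1 = (-3, -2, 2)
  u_2 = (-46/17, 26/17, -43/17)
  u_3 = (20/273, -10/21, -100/273)

Orthogonality check:
  u_2 · u_1 = 0 (should be 0)
  u_3 · u_1 = 0 (should be 0)
  u_3 · u_2 = 0 (should be 0)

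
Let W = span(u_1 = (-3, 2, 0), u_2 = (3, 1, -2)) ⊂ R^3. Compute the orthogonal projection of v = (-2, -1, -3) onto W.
proj_W(v) = (-102/133, 113/133, -30/133)

Set up U = [u_1 | ... | u_2] ∈ R^(3×2). The projector onto W = col(U) is P = U (U^T U)^(-1) U^T.
Compute U^T U =
  [13, -7]
  [-7, 14],
and U^T v = (4, -1).
Solve U^T U · c = U^T v for the coefficients: c = (7/19, 15/133). The projection is proj_W(v) = U c.
Check: (v - proj_W(v)) · u_1 = 0  (should be 0).
Check: (v - proj_W(v)) · u_2 = 0  (should be 0).
Result: proj_W(v) = (-102/133, 113/133, -30/133).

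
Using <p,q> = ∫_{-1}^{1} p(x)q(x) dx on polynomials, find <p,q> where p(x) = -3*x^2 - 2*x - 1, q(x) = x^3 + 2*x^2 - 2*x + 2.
<p,q> = -148/15

Expand the product: p(x)·q(x) = -3*x^5 - 8*x^4 + x^3 - 4*x^2 - 2*x - 2.
∫_{-1}^{1} of each monomial x^k gives [2/(k+1) if k even, 0 if k odd]. Integrating term-by-term (or equivalently evaluating the antiderivative F(x) = -x^6/2 - 8*x^5/5 + x^4/4 - 4*x^3/3 - x^2 - 2*x at the endpoints):
  F(1) − F(−1) = -371/60 − (221/60) = -148/15.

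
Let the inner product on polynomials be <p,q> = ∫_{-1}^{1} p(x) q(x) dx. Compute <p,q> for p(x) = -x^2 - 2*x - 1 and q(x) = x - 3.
<p,q> = 20/3

Expand the product: p(x)·q(x) = -x^3 + x^2 + 5*x + 3.
∫_{-1}^{1} of each monomial x^k gives [2/(k+1) if k even, 0 if k odd]. Integrating term-by-term (or equivalently evaluating the antiderivative F(x) = -x^4/4 + x^3/3 + 5*x^2/2 + 3*x at the endpoints):
  F(1) − F(−1) = 67/12 − (-13/12) = 20/3.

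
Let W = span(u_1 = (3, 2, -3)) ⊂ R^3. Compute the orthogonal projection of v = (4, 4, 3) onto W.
proj_W(v) = (3/2, 1, -3/2)

Set up U = [u_1 | ... | u_1] ∈ R^(3×1). The projector onto W = col(U) is P = U (U^T U)^(-1) U^T.
Compute U^T U =
  [22],
and U^T v = (11).
Solve U^T U · c = U^T v for the coefficients: c = (1/2). The projection is proj_W(v) = U c.
Check: (v - proj_W(v)) · u_1 = 0  (should be 0).
Result: proj_W(v) = (3/2, 1, -3/2).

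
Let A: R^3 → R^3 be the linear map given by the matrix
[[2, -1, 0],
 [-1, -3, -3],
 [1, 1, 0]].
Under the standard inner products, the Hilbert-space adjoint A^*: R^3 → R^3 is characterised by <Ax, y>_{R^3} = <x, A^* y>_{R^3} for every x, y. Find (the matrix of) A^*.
A^* = A^T =
[[2, -1, 1],
 [-1, -3, 1],
 [0, -3, 0]]

For real matrices with standard dot products, the defining identity <Ax, y> = <x, A^* y> gives (Ax)^T y = x^T (A^*) y, i.e. x^T A^T y = x^T (A^*) y. Since this holds for all x, y, we must have A^* = A^T. Therefore
A^* =
[[2, -1, 1],
 [-1, -3, 1],
 [0, -3, 0]].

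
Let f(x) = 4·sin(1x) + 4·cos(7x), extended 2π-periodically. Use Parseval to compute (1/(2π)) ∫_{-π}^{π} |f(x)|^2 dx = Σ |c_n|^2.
Σ |c_n|^2 = 16

Expand |f|^2 and use orthogonality of {sin(nx), cos(mx)} on [-π, π]:
  ∫_{-π}^{π} sin(nx)^2 dx = π, ∫ cos(mx)^2 dx = π, and cross terms integrate to 0.
So ∫_{-π}^{π} f(x)^2 dx = 4^2 · π + 4^2 · π = (16 + 16)π.
Divide by 2π: (16 + 16)/2 = 16.
By Parseval, this equals Σ |c_n|^2.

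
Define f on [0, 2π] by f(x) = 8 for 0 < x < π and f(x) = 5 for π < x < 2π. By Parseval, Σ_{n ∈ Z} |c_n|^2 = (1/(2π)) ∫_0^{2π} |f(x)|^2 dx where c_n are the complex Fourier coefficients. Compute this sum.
Σ |c_n|^2 = 89/2

Parseval equates the L^2 energy of f (normalised by 1/(2π)) with the ℓ^2 sum of its Fourier coefficients: (1/(2π)) ∫_0^{2π} |f|^2 = Σ |c_n|^2.
Compute the left side: (1/(2π)) [∫_0^π 8^2 dx + ∫_π^{2π} 5^2 dx] = (1/(2π)) · (64π + 25π) = (64 + 25)/2 = 89/2.
So Σ_{n ∈ Z} |c_n|^2 = 89/2.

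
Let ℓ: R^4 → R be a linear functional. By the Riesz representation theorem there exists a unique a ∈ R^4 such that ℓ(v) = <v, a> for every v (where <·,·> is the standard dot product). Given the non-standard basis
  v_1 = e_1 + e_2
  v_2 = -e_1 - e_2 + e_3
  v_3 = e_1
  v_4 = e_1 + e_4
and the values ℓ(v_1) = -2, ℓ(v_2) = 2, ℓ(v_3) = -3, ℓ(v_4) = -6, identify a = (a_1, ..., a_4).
a = (-3, 1, 0, -3)

Write a = (a_1, ..., a_4) in the standard basis. For each basis vector v_i, ℓ(v_i) = <v_i, a> is a linear equation in the a_j's. Collect the n equations into a matrix system V a = ℓ, where row i of V is v_i (expressed in the standard basis). Since V is invertible (lower-triangular with 1s on the diagonal, up to permutation), solve by back-substitution:
  V =
[[1, 1, 0, 0],
 [-1, -1, 1, 0],
 [1, 0, 0, 0],
 [1, 0, 0, 1]]
  V a = (-2, 2, -3, -6)
Solving gives a = (-3, 1, 0, -3).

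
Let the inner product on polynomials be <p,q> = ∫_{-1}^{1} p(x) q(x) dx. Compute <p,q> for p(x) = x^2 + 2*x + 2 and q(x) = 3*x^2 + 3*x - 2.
<p,q> = -2/15

Expand the product: p(x)·q(x) = 3*x^4 + 9*x^3 + 10*x^2 + 2*x - 4.
∫_{-1}^{1} of each monomial x^k gives [2/(k+1) if k even, 0 if k odd]. Integrating term-by-term (or equivalently evaluating the antiderivative F(x) = 3*x^5/5 + 9*x^4/4 + 10*x^3/3 + x^2 - 4*x at the endpoints):
  F(1) − F(−1) = 191/60 − (199/60) = -2/15.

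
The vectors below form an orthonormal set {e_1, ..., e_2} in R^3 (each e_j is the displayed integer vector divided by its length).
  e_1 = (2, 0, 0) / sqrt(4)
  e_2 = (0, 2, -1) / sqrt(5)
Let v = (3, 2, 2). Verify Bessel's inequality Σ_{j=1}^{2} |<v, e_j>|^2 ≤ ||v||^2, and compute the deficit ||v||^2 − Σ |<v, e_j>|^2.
Σ |<v, e_j>|^2 = 49/5; ||v||^2 = 17; deficit = 36/5

Write each e_j = u_j / sqrt(<u_j, u_j>) where u_j is the displayed integer vector. Then <v, e_j> = <v, u_j> / sqrt(<u_j, u_j>), so |<v, e_j>|^2 = <v, u_j>^2 / <u_j, u_j>.
Coefficients: <v, e_1> = 6/sqrt(4), <v, e_2> = 2/sqrt(5).
Square and sum: Σ |<v, e_j>|^2 = 49/5.
Compute ||v||^2 = v·v = 17.
Deficit = 17 − 49/5 = 36/5 ≥ 0, confirming Bessel's inequality. (The deficit equals ||v − Σ <v,e_j> e_j||^2, the squared distance from v to span{e_j}.)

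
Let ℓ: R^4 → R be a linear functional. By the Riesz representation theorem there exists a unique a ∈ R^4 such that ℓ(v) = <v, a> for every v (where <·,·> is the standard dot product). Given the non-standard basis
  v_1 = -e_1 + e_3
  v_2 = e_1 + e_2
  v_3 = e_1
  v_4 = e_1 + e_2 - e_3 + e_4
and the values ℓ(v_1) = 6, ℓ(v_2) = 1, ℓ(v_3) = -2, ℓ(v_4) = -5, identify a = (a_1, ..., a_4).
a = (-2, 3, 4, -2)

Write a = (a_1, ..., a_4) in the standard basis. For each basis vector v_i, ℓ(v_i) = <v_i, a> is a linear equation in the a_j's. Collect the n equations into a matrix system V a = ℓ, where row i of V is v_i (expressed in the standard basis). Since V is invertible (lower-triangular with 1s on the diagonal, up to permutation), solve by back-substitution:
  V =
[[-1, 0, 1, 0],
 [1, 1, 0, 0],
 [1, 0, 0, 0],
 [1, 1, -1, 1]]
  V a = (6, 1, -2, -5)
Solving gives a = (-2, 3, 4, -2).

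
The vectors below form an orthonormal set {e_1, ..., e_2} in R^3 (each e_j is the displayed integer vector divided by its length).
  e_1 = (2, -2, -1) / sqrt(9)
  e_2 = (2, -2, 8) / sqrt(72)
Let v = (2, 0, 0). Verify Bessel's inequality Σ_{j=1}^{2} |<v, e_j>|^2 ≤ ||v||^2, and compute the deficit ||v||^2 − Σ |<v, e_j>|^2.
Σ |<v, e_j>|^2 = 2; ||v||^2 = 4; deficit = 2

Write each e_j = u_j / sqrt(<u_j, u_j>) where u_j is the displayed integer vector. Then <v, e_j> = <v, u_j> / sqrt(<u_j, u_j>), so |<v, e_j>|^2 = <v, u_j>^2 / <u_j, u_j>.
Coefficients: <v, e_1> = 4/sqrt(9), <v, e_2> = 4/sqrt(72).
Square and sum: Σ |<v, e_j>|^2 = 2.
Compute ||v||^2 = v·v = 4.
Deficit = 4 − 2 = 2 ≥ 0, confirming Bessel's inequality. (The deficit equals ||v − Σ <v,e_j> e_j||^2, the squared distance from v to span{e_j}.)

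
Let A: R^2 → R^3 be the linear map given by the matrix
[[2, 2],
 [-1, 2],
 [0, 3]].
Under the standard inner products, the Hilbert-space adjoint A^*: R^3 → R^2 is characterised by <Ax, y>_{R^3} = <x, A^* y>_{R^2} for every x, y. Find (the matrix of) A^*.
A^* = A^T =
[[2, -1, 0],
 [2, 2, 3]]

For real matrices with standard dot products, the defining identity <Ax, y> = <x, A^* y> gives (Ax)^T y = x^T (A^*) y, i.e. x^T A^T y = x^T (A^*) y. Since this holds for all x, y, we must have A^* = A^T. Therefore
A^* =
[[2, -1, 0],
 [2, 2, 3]].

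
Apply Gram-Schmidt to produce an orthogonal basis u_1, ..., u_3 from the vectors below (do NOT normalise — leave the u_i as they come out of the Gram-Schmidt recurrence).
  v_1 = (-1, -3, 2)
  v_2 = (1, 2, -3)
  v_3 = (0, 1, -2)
Orthogonal basis:
  u_1 = (-1, -3, 2)
  u_2 = (1/14, -11/14, -8/7)
  u_3 = (-5/9, 1/9, -1/9)

Apply the Gram-Schmidt recurrence
  u_1 = v_1
  u_i = v_i − Σ_{j<i} ((v_i · u_j) / (u_j · u_j)) · u_j.

Step by step this gives:
  u_1 = (-1, -3, 2)
  u_2 = (1/14, -11/14, -8/7)
  u_3 = (-5/9, 1/9, -1/9)

Orthogonality check:
  u_2 · u_1 = 0 (should be 0)
  u_3 · u_1 = 0 (should be 0)
  u_3 · u_2 = 0 (should be 0)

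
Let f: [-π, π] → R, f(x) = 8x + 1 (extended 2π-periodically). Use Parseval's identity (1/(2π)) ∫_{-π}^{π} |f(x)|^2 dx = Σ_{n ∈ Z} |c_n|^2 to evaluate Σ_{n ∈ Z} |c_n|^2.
Σ |c_n|^2 = 64π^2/3 + 1

Expand and integrate term by term over [-π, π]:
  ∫ (8x)^2 dx = 64·(2π^3/3); ∫ 2·8·(1)·x dx = 0 (odd integrand); ∫ 1^2 dx = 1·2π.
So (1/(2π)) ∫_{-π}^{π} (8x + 1)^2 dx = 64π^2/3 + 1 = 64π^2/3 + 1.
Parseval ⇒ Σ |c_n|^2 = 64π^2/3 + 1.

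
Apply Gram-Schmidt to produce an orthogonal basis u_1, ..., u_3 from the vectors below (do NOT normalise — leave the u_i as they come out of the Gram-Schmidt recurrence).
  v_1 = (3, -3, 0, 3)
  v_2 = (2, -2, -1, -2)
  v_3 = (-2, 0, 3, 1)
Orthogonal basis:
  u_1 = (3, -3, 0, 3)
  u_2 = (4/3, -4/3, -1, -8/3)
  u_3 = (-5/7, -9/7, 16/7, -4/7)

Apply the Gram-Schmidt recurrence
  u_1 = v_1
  u_i = v_i − Σ_{j<i} ((v_i · u_j) / (u_j · u_j)) · u_j.

Step by step this gives:
  u_1 = (3, -3, 0, 3)
  u_2 = (4/3, -4/3, -1, -8/3)
  u_3 = (-5/7, -9/7, 16/7, -4/7)

Orthogonality check:
  u_2 · u_1 = 0 (should be 0)
  u_3 · u_1 = 0 (should be 0)
  u_3 · u_2 = 0 (should be 0)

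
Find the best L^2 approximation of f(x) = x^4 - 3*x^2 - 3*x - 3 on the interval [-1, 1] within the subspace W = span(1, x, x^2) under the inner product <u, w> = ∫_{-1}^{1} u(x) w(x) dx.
g(x) = -15*x^2/7 - 3*x - 108/35

The best approximation g ∈ W is the orthogonal projection of f onto W. Writing g = a_0 + a_1 x + a_2 x^2, the coefficients solve the normal equations G · a = b where
  G_{ij} = <φ_i, φ_j> and b_i = <f, φ_i>, with φ_0 = 1, φ_1 = x, φ_2 = x^2.
G =
  [2, 0, 2/3]
  [0, 2/3, 0]
  [2/3, 0, 2/5],
b = (-38/5, -2, -102/35).
Solving gives a_0 = -108/35, a_1 = -3, a_2 = -15/7, so
  g(x) = -15*x^2/7 - 3*x - 108/35.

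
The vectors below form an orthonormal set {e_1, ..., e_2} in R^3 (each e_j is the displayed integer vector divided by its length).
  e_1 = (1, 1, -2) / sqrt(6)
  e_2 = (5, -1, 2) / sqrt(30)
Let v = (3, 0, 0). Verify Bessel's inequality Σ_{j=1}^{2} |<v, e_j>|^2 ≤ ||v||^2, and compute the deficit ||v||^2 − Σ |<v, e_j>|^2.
Σ |<v, e_j>|^2 = 9; ||v||^2 = 9; deficit = 0

Write each e_j = u_j / sqrt(<u_j, u_j>) where u_j is the displayed integer vector. Then <v, e_j> = <v, u_j> / sqrt(<u_j, u_j>), so |<v, e_j>|^2 = <v, u_j>^2 / <u_j, u_j>.
Coefficients: <v, e_1> = 3/sqrt(6), <v, e_2> = 15/sqrt(30).
Square and sum: Σ |<v, e_j>|^2 = 9.
Compute ||v||^2 = v·v = 9.
Deficit = 9 − 9 = 0 ≥ 0, confirming Bessel's inequality. (The deficit equals ||v − Σ <v,e_j> e_j||^2, the squared distance from v to span{e_j}.)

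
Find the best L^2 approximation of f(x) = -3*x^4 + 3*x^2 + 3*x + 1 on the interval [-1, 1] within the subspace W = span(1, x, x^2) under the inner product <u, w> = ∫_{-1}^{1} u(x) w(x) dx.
g(x) = 3*x^2/7 + 3*x + 44/35

The best approximation g ∈ W is the orthogonal projection of f onto W. Writing g = a_0 + a_1 x + a_2 x^2, the coefficients solve the normal equations G · a = b where
  G_{ij} = <φ_i, φ_j> and b_i = <f, φ_i>, with φ_0 = 1, φ_1 = x, φ_2 = x^2.
G =
  [2, 0, 2/3]
  [0, 2/3, 0]
  [2/3, 0, 2/5],
b = (14/5, 2, 106/105).
Solving gives a_0 = 44/35, a_1 = 3, a_2 = 3/7, so
  g(x) = 3*x^2/7 + 3*x + 44/35.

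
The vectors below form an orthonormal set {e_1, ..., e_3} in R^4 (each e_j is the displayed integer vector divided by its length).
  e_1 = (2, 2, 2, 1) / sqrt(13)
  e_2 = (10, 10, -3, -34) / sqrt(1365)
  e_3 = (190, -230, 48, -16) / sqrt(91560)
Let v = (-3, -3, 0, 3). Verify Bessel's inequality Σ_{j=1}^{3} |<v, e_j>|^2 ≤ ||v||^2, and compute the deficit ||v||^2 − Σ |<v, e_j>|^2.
Σ |<v, e_j>|^2 = 2781/109; ||v||^2 = 27; deficit = 162/109

Write each e_j = u_j / sqrt(<u_j, u_j>) where u_j is the displayed integer vector. Then <v, e_j> = <v, u_j> / sqrt(<u_j, u_j>), so |<v, e_j>|^2 = <v, u_j>^2 / <u_j, u_j>.
Coefficients: <v, e_1> = -9/sqrt(13), <v, e_2> = -162/sqrt(1365), <v, e_3> = 72/sqrt(91560).
Square and sum: Σ |<v, e_j>|^2 = 2781/109.
Compute ||v||^2 = v·v = 27.
Deficit = 27 − 2781/109 = 162/109 ≥ 0, confirming Bessel's inequality. (The deficit equals ||v − Σ <v,e_j> e_j||^2, the squared distance from v to span{e_j}.)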